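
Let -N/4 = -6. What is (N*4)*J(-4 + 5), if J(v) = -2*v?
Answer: -192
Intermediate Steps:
N = 24 (N = -4*(-6) = 24)
(N*4)*J(-4 + 5) = (24*4)*(-2*(-4 + 5)) = 96*(-2*1) = 96*(-2) = -192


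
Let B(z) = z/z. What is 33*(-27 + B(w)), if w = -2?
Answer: -858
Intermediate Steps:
B(z) = 1
33*(-27 + B(w)) = 33*(-27 + 1) = 33*(-26) = -858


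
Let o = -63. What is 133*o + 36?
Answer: -8343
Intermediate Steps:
133*o + 36 = 133*(-63) + 36 = -8379 + 36 = -8343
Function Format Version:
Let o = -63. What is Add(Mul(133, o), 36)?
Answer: -8343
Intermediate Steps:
Add(Mul(133, o), 36) = Add(Mul(133, -63), 36) = Add(-8379, 36) = -8343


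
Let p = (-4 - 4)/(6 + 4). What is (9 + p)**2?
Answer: 1681/25 ≈ 67.240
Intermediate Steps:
p = -4/5 (p = -8/10 = -8*1/10 = -4/5 ≈ -0.80000)
(9 + p)**2 = (9 - 4/5)**2 = (41/5)**2 = 1681/25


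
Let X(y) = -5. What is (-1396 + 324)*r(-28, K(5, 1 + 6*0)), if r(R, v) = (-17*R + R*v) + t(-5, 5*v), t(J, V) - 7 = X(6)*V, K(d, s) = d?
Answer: -233696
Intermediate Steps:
t(J, V) = 7 - 5*V
r(R, v) = 7 - 25*v - 17*R + R*v (r(R, v) = (-17*R + R*v) + (7 - 25*v) = 7 - 25*v - 17*R + R*v)
(-1396 + 324)*r(-28, K(5, 1 + 6*0)) = (-1396 + 324)*(7 - 25*5 - 17*(-28) - 28*5) = -1072*(7 - 125 + 476 - 140) = -1072*218 = -233696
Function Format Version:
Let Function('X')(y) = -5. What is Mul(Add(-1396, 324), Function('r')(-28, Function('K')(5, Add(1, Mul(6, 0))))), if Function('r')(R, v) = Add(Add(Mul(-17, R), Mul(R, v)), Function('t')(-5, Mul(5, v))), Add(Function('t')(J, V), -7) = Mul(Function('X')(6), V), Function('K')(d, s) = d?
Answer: -233696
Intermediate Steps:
Function('t')(J, V) = Add(7, Mul(-5, V))
Function('r')(R, v) = Add(7, Mul(-25, v), Mul(-17, R), Mul(R, v)) (Function('r')(R, v) = Add(Add(Mul(-17, R), Mul(R, v)), Add(7, Mul(-5, Mul(5, v)))) = Add(Add(Mul(-17, R), Mul(R, v)), Add(7, Mul(-25, v))) = Add(7, Mul(-25, v), Mul(-17, R), Mul(R, v)))
Mul(Add(-1396, 324), Function('r')(-28, Function('K')(5, Add(1, Mul(6, 0))))) = Mul(Add(-1396, 324), Add(7, Mul(-25, 5), Mul(-17, -28), Mul(-28, 5))) = Mul(-1072, Add(7, -125, 476, -140)) = Mul(-1072, 218) = -233696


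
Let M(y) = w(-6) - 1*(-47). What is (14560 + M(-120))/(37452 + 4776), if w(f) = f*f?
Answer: 1627/4692 ≈ 0.34676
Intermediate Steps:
w(f) = f²
M(y) = 83 (M(y) = (-6)² - 1*(-47) = 36 + 47 = 83)
(14560 + M(-120))/(37452 + 4776) = (14560 + 83)/(37452 + 4776) = 14643/42228 = 14643*(1/42228) = 1627/4692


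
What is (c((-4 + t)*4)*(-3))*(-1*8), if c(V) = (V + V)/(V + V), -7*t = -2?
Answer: 24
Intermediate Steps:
t = 2/7 (t = -⅐*(-2) = 2/7 ≈ 0.28571)
c(V) = 1 (c(V) = (2*V)/((2*V)) = (2*V)*(1/(2*V)) = 1)
(c((-4 + t)*4)*(-3))*(-1*8) = (1*(-3))*(-1*8) = -3*(-8) = 24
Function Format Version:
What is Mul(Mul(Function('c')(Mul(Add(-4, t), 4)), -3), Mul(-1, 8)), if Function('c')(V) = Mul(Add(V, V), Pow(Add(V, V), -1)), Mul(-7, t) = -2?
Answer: 24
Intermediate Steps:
t = Rational(2, 7) (t = Mul(Rational(-1, 7), -2) = Rational(2, 7) ≈ 0.28571)
Function('c')(V) = 1 (Function('c')(V) = Mul(Mul(2, V), Pow(Mul(2, V), -1)) = Mul(Mul(2, V), Mul(Rational(1, 2), Pow(V, -1))) = 1)
Mul(Mul(Function('c')(Mul(Add(-4, t), 4)), -3), Mul(-1, 8)) = Mul(Mul(1, -3), Mul(-1, 8)) = Mul(-3, -8) = 24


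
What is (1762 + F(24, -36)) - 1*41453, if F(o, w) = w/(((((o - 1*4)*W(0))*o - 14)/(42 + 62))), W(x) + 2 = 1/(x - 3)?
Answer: -2500325/63 ≈ -39688.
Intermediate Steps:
W(x) = -2 + 1/(-3 + x) (W(x) = -2 + 1/(x - 3) = -2 + 1/(-3 + x))
F(o, w) = w/(-7/52 + o*(28/3 - 7*o/3)/104) (F(o, w) = w/(((((o - 1*4)*((7 - 2*0)/(-3 + 0)))*o - 14)/(42 + 62))) = w/(((((o - 4)*((7 + 0)/(-3)))*o - 14)/104)) = w/(((((-4 + o)*(-⅓*7))*o - 14)*(1/104))) = w/(((((-4 + o)*(-7/3))*o - 14)*(1/104))) = w/((((28/3 - 7*o/3)*o - 14)*(1/104))) = w/(((o*(28/3 - 7*o/3) - 14)*(1/104))) = w/(((-14 + o*(28/3 - 7*o/3))*(1/104))) = w/(-7/52 + o*(28/3 - 7*o/3)/104))
(1762 + F(24, -36)) - 1*41453 = (1762 - 312*(-36)/(42 - 28*24 + 7*24²)) - 1*41453 = (1762 - 312*(-36)/(42 - 672 + 7*576)) - 41453 = (1762 - 312*(-36)/(42 - 672 + 4032)) - 41453 = (1762 - 312*(-36)/3402) - 41453 = (1762 - 312*(-36)*1/3402) - 41453 = (1762 + 208/63) - 41453 = 111214/63 - 41453 = -2500325/63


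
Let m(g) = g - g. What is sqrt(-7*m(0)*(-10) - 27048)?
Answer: 14*I*sqrt(138) ≈ 164.46*I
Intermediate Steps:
m(g) = 0
sqrt(-7*m(0)*(-10) - 27048) = sqrt(-7*0*(-10) - 27048) = sqrt(0*(-10) - 27048) = sqrt(0 - 27048) = sqrt(-27048) = 14*I*sqrt(138)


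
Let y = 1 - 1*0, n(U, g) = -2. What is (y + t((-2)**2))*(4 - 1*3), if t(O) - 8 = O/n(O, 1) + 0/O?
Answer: 7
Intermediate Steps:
t(O) = 8 - O/2 (t(O) = 8 + (O/(-2) + 0/O) = 8 + (O*(-1/2) + 0) = 8 + (-O/2 + 0) = 8 - O/2)
y = 1 (y = 1 + 0 = 1)
(y + t((-2)**2))*(4 - 1*3) = (1 + (8 - 1/2*(-2)**2))*(4 - 1*3) = (1 + (8 - 1/2*4))*(4 - 3) = (1 + (8 - 2))*1 = (1 + 6)*1 = 7*1 = 7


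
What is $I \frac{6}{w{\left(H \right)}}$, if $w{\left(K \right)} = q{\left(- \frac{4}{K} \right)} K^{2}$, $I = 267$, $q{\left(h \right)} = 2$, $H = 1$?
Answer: $801$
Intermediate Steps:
$w{\left(K \right)} = 2 K^{2}$
$I \frac{6}{w{\left(H \right)}} = 267 \frac{6}{2 \cdot 1^{2}} = 267 \frac{6}{2 \cdot 1} = 267 \cdot \frac{6}{2} = 267 \cdot 6 \cdot \frac{1}{2} = 267 \cdot 3 = 801$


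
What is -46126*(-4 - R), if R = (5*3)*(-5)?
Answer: -3274946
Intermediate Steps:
R = -75 (R = 15*(-5) = -75)
-46126*(-4 - R) = -46126*(-4 - 1*(-75)) = -46126*(-4 + 75) = -46126*71 = -3274946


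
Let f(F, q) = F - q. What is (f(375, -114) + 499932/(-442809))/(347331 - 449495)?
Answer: -24003741/5026570964 ≈ -0.0047754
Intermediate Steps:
(f(375, -114) + 499932/(-442809))/(347331 - 449495) = ((375 - 1*(-114)) + 499932/(-442809))/(347331 - 449495) = ((375 + 114) + 499932*(-1/442809))/(-102164) = (489 - 55548/49201)*(-1/102164) = (24003741/49201)*(-1/102164) = -24003741/5026570964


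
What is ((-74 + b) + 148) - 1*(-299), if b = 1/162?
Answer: 60427/162 ≈ 373.01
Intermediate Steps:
b = 1/162 ≈ 0.0061728
((-74 + b) + 148) - 1*(-299) = ((-74 + 1/162) + 148) - 1*(-299) = (-11987/162 + 148) + 299 = 11989/162 + 299 = 60427/162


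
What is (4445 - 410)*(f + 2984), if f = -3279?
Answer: -1190325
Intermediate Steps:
(4445 - 410)*(f + 2984) = (4445 - 410)*(-3279 + 2984) = 4035*(-295) = -1190325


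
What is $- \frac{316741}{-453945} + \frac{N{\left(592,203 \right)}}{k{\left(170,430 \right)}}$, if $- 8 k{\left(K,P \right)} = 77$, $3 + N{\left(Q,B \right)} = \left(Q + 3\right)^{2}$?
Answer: $- \frac{1285627745263}{34953765} \approx -36781.0$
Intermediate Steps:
$N{\left(Q,B \right)} = -3 + \left(3 + Q\right)^{2}$ ($N{\left(Q,B \right)} = -3 + \left(Q + 3\right)^{2} = -3 + \left(3 + Q\right)^{2}$)
$k{\left(K,P \right)} = - \frac{77}{8}$ ($k{\left(K,P \right)} = \left(- \frac{1}{8}\right) 77 = - \frac{77}{8}$)
$- \frac{316741}{-453945} + \frac{N{\left(592,203 \right)}}{k{\left(170,430 \right)}} = - \frac{316741}{-453945} + \frac{-3 + \left(3 + 592\right)^{2}}{- \frac{77}{8}} = \left(-316741\right) \left(- \frac{1}{453945}\right) + \left(-3 + 595^{2}\right) \left(- \frac{8}{77}\right) = \frac{316741}{453945} + \left(-3 + 354025\right) \left(- \frac{8}{77}\right) = \frac{316741}{453945} + 354022 \left(- \frac{8}{77}\right) = \frac{316741}{453945} - \frac{2832176}{77} = - \frac{1285627745263}{34953765}$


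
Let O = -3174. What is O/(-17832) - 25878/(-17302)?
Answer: 43031087/25710772 ≈ 1.6737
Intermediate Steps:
O/(-17832) - 25878/(-17302) = -3174/(-17832) - 25878/(-17302) = -3174*(-1/17832) - 25878*(-1/17302) = 529/2972 + 12939/8651 = 43031087/25710772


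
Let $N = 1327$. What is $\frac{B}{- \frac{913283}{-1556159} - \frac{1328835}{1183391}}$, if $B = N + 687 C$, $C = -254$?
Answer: $\frac{28991101105742809}{89737060192} \approx 3.2307 \cdot 10^{5}$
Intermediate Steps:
$B = -173171$ ($B = 1327 + 687 \left(-254\right) = 1327 - 174498 = -173171$)
$\frac{B}{- \frac{913283}{-1556159} - \frac{1328835}{1183391}} = - \frac{173171}{- \frac{913283}{-1556159} - \frac{1328835}{1183391}} = - \frac{173171}{\left(-913283\right) \left(- \frac{1}{1556159}\right) - \frac{1328835}{1183391}} = - \frac{173171}{\frac{913283}{1556159} - \frac{1328835}{1183391}} = - \frac{173171}{- \frac{89737060192}{167413141379}} = \left(-173171\right) \left(- \frac{167413141379}{89737060192}\right) = \frac{28991101105742809}{89737060192}$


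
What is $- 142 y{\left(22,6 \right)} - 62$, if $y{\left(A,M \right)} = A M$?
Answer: $-18806$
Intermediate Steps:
$- 142 y{\left(22,6 \right)} - 62 = - 142 \cdot 22 \cdot 6 - 62 = \left(-142\right) 132 - 62 = -18744 - 62 = -18806$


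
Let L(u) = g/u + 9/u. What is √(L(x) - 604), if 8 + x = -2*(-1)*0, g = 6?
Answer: I*√9694/4 ≈ 24.615*I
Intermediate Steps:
x = -8 (x = -8 - 2*(-1)*0 = -8 + 2*0 = -8 + 0 = -8)
L(u) = 15/u (L(u) = 6/u + 9/u = 15/u)
√(L(x) - 604) = √(15/(-8) - 604) = √(15*(-⅛) - 604) = √(-15/8 - 604) = √(-4847/8) = I*√9694/4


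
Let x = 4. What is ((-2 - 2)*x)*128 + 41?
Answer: -2007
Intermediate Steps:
((-2 - 2)*x)*128 + 41 = ((-2 - 2)*4)*128 + 41 = -4*4*128 + 41 = -16*128 + 41 = -2048 + 41 = -2007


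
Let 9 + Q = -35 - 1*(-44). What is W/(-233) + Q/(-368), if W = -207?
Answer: 207/233 ≈ 0.88841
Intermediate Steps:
Q = 0 (Q = -9 + (-35 - 1*(-44)) = -9 + (-35 + 44) = -9 + 9 = 0)
W/(-233) + Q/(-368) = -207/(-233) + 0/(-368) = -207*(-1/233) + 0*(-1/368) = 207/233 + 0 = 207/233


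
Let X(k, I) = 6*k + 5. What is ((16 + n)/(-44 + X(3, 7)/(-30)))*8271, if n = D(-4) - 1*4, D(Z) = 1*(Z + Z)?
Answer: -992520/1343 ≈ -739.03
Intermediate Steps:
X(k, I) = 5 + 6*k
D(Z) = 2*Z (D(Z) = 1*(2*Z) = 2*Z)
n = -12 (n = 2*(-4) - 1*4 = -8 - 4 = -12)
((16 + n)/(-44 + X(3, 7)/(-30)))*8271 = ((16 - 12)/(-44 + (5 + 6*3)/(-30)))*8271 = (4/(-44 + (5 + 18)*(-1/30)))*8271 = (4/(-44 + 23*(-1/30)))*8271 = (4/(-44 - 23/30))*8271 = (4/(-1343/30))*8271 = (4*(-30/1343))*8271 = -120/1343*8271 = -992520/1343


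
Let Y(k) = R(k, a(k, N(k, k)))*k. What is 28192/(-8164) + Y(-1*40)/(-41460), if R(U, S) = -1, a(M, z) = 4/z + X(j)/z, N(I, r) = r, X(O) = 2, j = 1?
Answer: -14614586/4230993 ≈ -3.4542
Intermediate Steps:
a(M, z) = 6/z (a(M, z) = 4/z + 2/z = 6/z)
Y(k) = -k
28192/(-8164) + Y(-1*40)/(-41460) = 28192/(-8164) - (-1)*40/(-41460) = 28192*(-1/8164) - 1*(-40)*(-1/41460) = -7048/2041 + 40*(-1/41460) = -7048/2041 - 2/2073 = -14614586/4230993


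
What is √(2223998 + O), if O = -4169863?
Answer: I*√1945865 ≈ 1394.9*I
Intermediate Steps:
√(2223998 + O) = √(2223998 - 4169863) = √(-1945865) = I*√1945865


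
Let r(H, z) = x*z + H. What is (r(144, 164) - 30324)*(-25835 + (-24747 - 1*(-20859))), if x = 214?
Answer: -146118268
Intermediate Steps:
r(H, z) = H + 214*z (r(H, z) = 214*z + H = H + 214*z)
(r(144, 164) - 30324)*(-25835 + (-24747 - 1*(-20859))) = ((144 + 214*164) - 30324)*(-25835 + (-24747 - 1*(-20859))) = ((144 + 35096) - 30324)*(-25835 + (-24747 + 20859)) = (35240 - 30324)*(-25835 - 3888) = 4916*(-29723) = -146118268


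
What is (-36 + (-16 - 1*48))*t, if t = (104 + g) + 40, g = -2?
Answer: -14200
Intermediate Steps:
t = 142 (t = (104 - 2) + 40 = 102 + 40 = 142)
(-36 + (-16 - 1*48))*t = (-36 + (-16 - 1*48))*142 = (-36 + (-16 - 48))*142 = (-36 - 64)*142 = -100*142 = -14200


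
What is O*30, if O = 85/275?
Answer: 102/11 ≈ 9.2727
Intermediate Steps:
O = 17/55 (O = 85*(1/275) = 17/55 ≈ 0.30909)
O*30 = (17/55)*30 = 102/11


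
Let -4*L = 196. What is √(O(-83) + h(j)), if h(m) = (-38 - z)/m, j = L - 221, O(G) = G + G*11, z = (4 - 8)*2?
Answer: I*√8963/3 ≈ 31.558*I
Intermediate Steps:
L = -49 (L = -¼*196 = -49)
z = -8 (z = -4*2 = -8)
O(G) = 12*G (O(G) = G + 11*G = 12*G)
j = -270 (j = -49 - 221 = -270)
h(m) = -30/m (h(m) = (-38 - 1*(-8))/m = (-38 + 8)/m = -30/m)
√(O(-83) + h(j)) = √(12*(-83) - 30/(-270)) = √(-996 - 30*(-1/270)) = √(-996 + ⅑) = √(-8963/9) = I*√8963/3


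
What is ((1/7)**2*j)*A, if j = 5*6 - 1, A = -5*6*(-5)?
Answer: 4350/49 ≈ 88.776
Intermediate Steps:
A = 150 (A = -30*(-5) = 150)
j = 29 (j = 30 - 1 = 29)
((1/7)**2*j)*A = ((1/7)**2*29)*150 = ((1/49)*29)*150 = (29/49)*150 = 4350/49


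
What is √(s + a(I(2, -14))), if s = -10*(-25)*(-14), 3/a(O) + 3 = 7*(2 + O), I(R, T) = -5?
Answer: I*√56002/4 ≈ 59.162*I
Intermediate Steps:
a(O) = 3/(11 + 7*O) (a(O) = 3/(-3 + 7*(2 + O)) = 3/(-3 + (14 + 7*O)) = 3/(11 + 7*O))
s = -3500 (s = 250*(-14) = -3500)
√(s + a(I(2, -14))) = √(-3500 + 3/(11 + 7*(-5))) = √(-3500 + 3/(11 - 35)) = √(-3500 + 3/(-24)) = √(-3500 + 3*(-1/24)) = √(-3500 - ⅛) = √(-28001/8) = I*√56002/4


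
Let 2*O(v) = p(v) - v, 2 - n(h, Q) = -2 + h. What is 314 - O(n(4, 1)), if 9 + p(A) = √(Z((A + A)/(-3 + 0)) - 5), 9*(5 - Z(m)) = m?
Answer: 637/2 ≈ 318.50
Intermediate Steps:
Z(m) = 5 - m/9
p(A) = -9 + √6*√A/9 (p(A) = -9 + √((5 - (A + A)/(9*(-3 + 0))) - 5) = -9 + √((5 - 2*A/(9*(-3))) - 5) = -9 + √((5 - 2*A*(-1)/(9*3)) - 5) = -9 + √((5 - (-2)*A/27) - 5) = -9 + √((5 + 2*A/27) - 5) = -9 + √(2*A/27) = -9 + √6*√A/9)
n(h, Q) = 4 - h (n(h, Q) = 2 - (-2 + h) = 2 + (2 - h) = 4 - h)
O(v) = -9/2 - v/2 + √6*√v/18 (O(v) = ((-9 + √6*√v/9) - v)/2 = (-9 - v + √6*√v/9)/2 = -9/2 - v/2 + √6*√v/18)
314 - O(n(4, 1)) = 314 - (-9/2 - (4 - 1*4)/2 + √6*√(4 - 1*4)/18) = 314 - (-9/2 - (4 - 4)/2 + √6*√(4 - 4)/18) = 314 - (-9/2 - ½*0 + √6*√0/18) = 314 - (-9/2 + 0 + (1/18)*√6*0) = 314 - (-9/2 + 0 + 0) = 314 - 1*(-9/2) = 314 + 9/2 = 637/2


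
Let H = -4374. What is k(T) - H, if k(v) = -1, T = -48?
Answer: 4373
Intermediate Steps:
k(T) - H = -1 - 1*(-4374) = -1 + 4374 = 4373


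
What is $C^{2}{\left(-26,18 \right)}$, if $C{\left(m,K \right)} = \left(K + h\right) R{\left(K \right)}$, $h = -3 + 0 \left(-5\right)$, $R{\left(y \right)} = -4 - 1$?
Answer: $5625$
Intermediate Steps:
$R{\left(y \right)} = -5$ ($R{\left(y \right)} = -4 - 1 = -5$)
$h = -3$ ($h = -3 + 0 = -3$)
$C{\left(m,K \right)} = 15 - 5 K$ ($C{\left(m,K \right)} = \left(K - 3\right) \left(-5\right) = \left(-3 + K\right) \left(-5\right) = 15 - 5 K$)
$C^{2}{\left(-26,18 \right)} = \left(15 - 90\right)^{2} = \left(-75\right)^{2} = 5625$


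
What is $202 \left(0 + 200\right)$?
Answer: $40400$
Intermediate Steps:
$202 \left(0 + 200\right) = 202 \cdot 200 = 40400$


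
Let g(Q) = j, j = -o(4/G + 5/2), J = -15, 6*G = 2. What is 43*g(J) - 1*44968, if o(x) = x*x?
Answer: -216035/4 ≈ -54009.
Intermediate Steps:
G = ⅓ (G = (⅙)*2 = ⅓ ≈ 0.33333)
o(x) = x²
j = -841/4 (j = -(4/(⅓) + 5/2)² = -(4*3 + 5*(½))² = -(12 + 5/2)² = -(29/2)² = -1*841/4 = -841/4 ≈ -210.25)
g(Q) = -841/4
43*g(J) - 1*44968 = 43*(-841/4) - 1*44968 = -36163/4 - 44968 = -216035/4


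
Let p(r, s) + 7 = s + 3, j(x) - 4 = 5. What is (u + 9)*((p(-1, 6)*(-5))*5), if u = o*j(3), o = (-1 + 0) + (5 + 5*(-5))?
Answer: 9000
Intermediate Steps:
o = -21 (o = -1 + (5 - 25) = -1 - 20 = -21)
j(x) = 9 (j(x) = 4 + 5 = 9)
p(r, s) = -4 + s (p(r, s) = -7 + (s + 3) = -7 + (3 + s) = -4 + s)
u = -189 (u = -21*9 = -189)
(u + 9)*((p(-1, 6)*(-5))*5) = (-189 + 9)*(((-4 + 6)*(-5))*5) = -180*2*(-5)*5 = -(-1800)*5 = -180*(-50) = 9000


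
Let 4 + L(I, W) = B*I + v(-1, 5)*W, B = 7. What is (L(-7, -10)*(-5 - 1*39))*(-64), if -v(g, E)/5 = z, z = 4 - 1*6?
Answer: -430848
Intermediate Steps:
z = -2 (z = 4 - 6 = -2)
v(g, E) = 10 (v(g, E) = -5*(-2) = 10)
L(I, W) = -4 + 7*I + 10*W (L(I, W) = -4 + (7*I + 10*W) = -4 + 7*I + 10*W)
(L(-7, -10)*(-5 - 1*39))*(-64) = ((-4 + 7*(-7) + 10*(-10))*(-5 - 1*39))*(-64) = ((-4 - 49 - 100)*(-5 - 39))*(-64) = -153*(-44)*(-64) = 6732*(-64) = -430848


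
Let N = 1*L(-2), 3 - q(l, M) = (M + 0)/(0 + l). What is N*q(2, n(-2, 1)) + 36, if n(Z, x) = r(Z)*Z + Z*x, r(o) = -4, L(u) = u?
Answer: 36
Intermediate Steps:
n(Z, x) = -4*Z + Z*x
q(l, M) = 3 - M/l (q(l, M) = 3 - (M + 0)/(0 + l) = 3 - M/l)
N = -2 (N = 1*(-2) = -2)
N*q(2, n(-2, 1)) + 36 = -2*(3 - 1*(-2*(-4 + 1))/2) + 36 = -2*(3 - 1*(-2*(-3))*½) + 36 = -2*(3 - 1*6*½) + 36 = -2*(3 - 3) + 36 = -2*0 + 36 = 0 + 36 = 36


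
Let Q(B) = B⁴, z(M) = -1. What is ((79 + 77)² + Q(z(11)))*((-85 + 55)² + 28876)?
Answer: 724658512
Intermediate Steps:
((79 + 77)² + Q(z(11)))*((-85 + 55)² + 28876) = ((79 + 77)² + (-1)⁴)*((-85 + 55)² + 28876) = (156² + 1)*((-30)² + 28876) = (24336 + 1)*(900 + 28876) = 24337*29776 = 724658512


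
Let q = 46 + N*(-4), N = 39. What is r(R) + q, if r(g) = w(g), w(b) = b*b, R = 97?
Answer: 9299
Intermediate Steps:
w(b) = b²
r(g) = g²
q = -110 (q = 46 + 39*(-4) = 46 - 156 = -110)
r(R) + q = 97² - 110 = 9409 - 110 = 9299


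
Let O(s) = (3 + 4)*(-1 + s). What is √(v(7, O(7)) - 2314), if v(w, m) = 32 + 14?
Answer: 18*I*√7 ≈ 47.624*I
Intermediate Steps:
O(s) = -7 + 7*s (O(s) = 7*(-1 + s) = -7 + 7*s)
v(w, m) = 46
√(v(7, O(7)) - 2314) = √(46 - 2314) = √(-2268) = 18*I*√7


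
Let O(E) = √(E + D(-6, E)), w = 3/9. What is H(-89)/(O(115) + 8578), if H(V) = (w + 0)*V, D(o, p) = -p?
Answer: -89/25734 ≈ -0.0034585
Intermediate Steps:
w = ⅓ (w = 3*(⅑) = ⅓ ≈ 0.33333)
O(E) = 0 (O(E) = √(E - E) = √0 = 0)
H(V) = V/3 (H(V) = (⅓ + 0)*V = V/3)
H(-89)/(O(115) + 8578) = ((⅓)*(-89))/(0 + 8578) = -89/3/8578 = -89/3*1/8578 = -89/25734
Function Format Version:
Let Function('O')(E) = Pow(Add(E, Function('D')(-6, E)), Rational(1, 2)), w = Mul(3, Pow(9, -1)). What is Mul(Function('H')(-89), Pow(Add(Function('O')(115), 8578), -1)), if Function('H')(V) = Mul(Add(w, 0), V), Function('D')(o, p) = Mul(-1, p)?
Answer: Rational(-89, 25734) ≈ -0.0034585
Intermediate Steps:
w = Rational(1, 3) (w = Mul(3, Rational(1, 9)) = Rational(1, 3) ≈ 0.33333)
Function('O')(E) = 0 (Function('O')(E) = Pow(Add(E, Mul(-1, E)), Rational(1, 2)) = Pow(0, Rational(1, 2)) = 0)
Function('H')(V) = Mul(Rational(1, 3), V) (Function('H')(V) = Mul(Add(Rational(1, 3), 0), V) = Mul(Rational(1, 3), V))
Mul(Function('H')(-89), Pow(Add(Function('O')(115), 8578), -1)) = Mul(Mul(Rational(1, 3), -89), Pow(Add(0, 8578), -1)) = Mul(Rational(-89, 3), Pow(8578, -1)) = Mul(Rational(-89, 3), Rational(1, 8578)) = Rational(-89, 25734)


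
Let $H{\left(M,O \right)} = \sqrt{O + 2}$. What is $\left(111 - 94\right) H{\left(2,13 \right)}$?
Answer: $17 \sqrt{15} \approx 65.841$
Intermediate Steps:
$H{\left(M,O \right)} = \sqrt{2 + O}$
$\left(111 - 94\right) H{\left(2,13 \right)} = \left(111 - 94\right) \sqrt{2 + 13} = 17 \sqrt{15}$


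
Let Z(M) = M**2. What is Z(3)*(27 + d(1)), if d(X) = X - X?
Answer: 243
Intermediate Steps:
d(X) = 0
Z(3)*(27 + d(1)) = 3**2*(27 + 0) = 9*27 = 243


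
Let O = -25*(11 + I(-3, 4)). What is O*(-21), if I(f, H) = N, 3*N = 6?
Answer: 6825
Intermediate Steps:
N = 2 (N = (⅓)*6 = 2)
I(f, H) = 2
O = -325 (O = -25*(11 + 2) = -25*13 = -325)
O*(-21) = -325*(-21) = 6825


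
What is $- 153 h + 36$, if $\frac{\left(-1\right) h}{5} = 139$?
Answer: $106371$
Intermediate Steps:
$h = -695$ ($h = \left(-5\right) 139 = -695$)
$- 153 h + 36 = \left(-153\right) \left(-695\right) + 36 = 106335 + 36 = 106371$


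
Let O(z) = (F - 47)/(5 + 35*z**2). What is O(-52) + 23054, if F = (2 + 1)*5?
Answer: 2181945798/94645 ≈ 23054.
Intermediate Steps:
F = 15 (F = 3*5 = 15)
O(z) = -32/(5 + 35*z**2) (O(z) = (15 - 47)/(5 + 35*z**2) = -32/(5 + 35*z**2))
O(-52) + 23054 = -32/(5 + 35*(-52)**2) + 23054 = -32/(5 + 35*2704) + 23054 = -32/(5 + 94640) + 23054 = -32/94645 + 23054 = 2181945798/94645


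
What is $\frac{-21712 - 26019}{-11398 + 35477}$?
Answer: $- \frac{47731}{24079} \approx -1.9823$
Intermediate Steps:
$\frac{-21712 - 26019}{-11398 + 35477} = - \frac{47731}{24079}$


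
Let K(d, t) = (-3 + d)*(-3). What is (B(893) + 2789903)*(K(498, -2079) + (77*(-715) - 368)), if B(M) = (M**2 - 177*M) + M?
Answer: -195204911072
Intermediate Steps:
B(M) = M**2 - 176*M
K(d, t) = 9 - 3*d
(B(893) + 2789903)*(K(498, -2079) + (77*(-715) - 368)) = (893*(-176 + 893) + 2789903)*((9 - 3*498) + (77*(-715) - 368)) = (893*717 + 2789903)*((9 - 1494) + (-55055 - 368)) = (640281 + 2789903)*(-1485 - 55423) = 3430184*(-56908) = -195204911072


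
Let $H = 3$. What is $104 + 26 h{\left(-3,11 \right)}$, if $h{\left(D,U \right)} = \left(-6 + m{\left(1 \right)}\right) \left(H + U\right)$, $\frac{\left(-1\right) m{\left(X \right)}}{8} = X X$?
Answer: $-4992$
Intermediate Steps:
$m{\left(X \right)} = - 8 X^{2}$ ($m{\left(X \right)} = - 8 X X = - 8 X^{2}$)
$h{\left(D,U \right)} = -42 - 14 U$ ($h{\left(D,U \right)} = \left(-6 - 8 \cdot 1^{2}\right) \left(3 + U\right) = \left(-6 - 8\right) \left(3 + U\right) = - 14 \left(3 + U\right) = -42 - 14 U$)
$104 + 26 h{\left(-3,11 \right)} = 104 + 26 \left(-42 - 154\right) = 104 + 26 \left(-196\right) = 104 - 5096 = -4992$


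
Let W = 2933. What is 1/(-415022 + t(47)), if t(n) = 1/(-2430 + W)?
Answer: -503/208756065 ≈ -2.4095e-6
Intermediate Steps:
t(n) = 1/503 (t(n) = 1/(-2430 + 2933) = 1/503)
1/(-415022 + t(47)) = 1/(-415022 + 1/503) = 1/(-208756065/503) = -503/208756065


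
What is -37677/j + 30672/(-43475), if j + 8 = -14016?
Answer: 1207863447/609693400 ≈ 1.9811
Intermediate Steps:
j = -14024 (j = -8 - 14016 = -14024)
-37677/j + 30672/(-43475) = -37677/(-14024) + 30672/(-43475) = -37677*(-1/14024) + 30672*(-1/43475) = 37677/14024 - 30672/43475 = 1207863447/609693400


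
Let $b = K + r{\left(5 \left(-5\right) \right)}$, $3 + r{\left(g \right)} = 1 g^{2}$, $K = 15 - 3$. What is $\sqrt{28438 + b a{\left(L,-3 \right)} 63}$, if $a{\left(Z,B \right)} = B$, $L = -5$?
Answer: $2 i \sqrt{22847} \approx 302.3 i$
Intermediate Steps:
$K = 12$ ($K = 15 - 3 = 12$)
$r{\left(g \right)} = -3 + g^{2}$ ($r{\left(g \right)} = -3 + 1 g^{2} = -3 + g^{2}$)
$b = 634$ ($b = 12 - \left(3 - \left(5 \left(-5\right)\right)^{2}\right) = 12 - \left(3 - \left(-25\right)^{2}\right) = 12 + \left(-3 + 625\right) = 12 + 622 = 634$)
$\sqrt{28438 + b a{\left(L,-3 \right)} 63} = \sqrt{28438 + 634 \left(-3\right) 63} = \sqrt{28438 - 119826} = \sqrt{-91388} = 2 i \sqrt{22847}$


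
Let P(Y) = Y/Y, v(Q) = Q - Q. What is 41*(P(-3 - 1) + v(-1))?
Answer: 41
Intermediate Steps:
v(Q) = 0
P(Y) = 1
41*(P(-3 - 1) + v(-1)) = 41*(1 + 0) = 41*1 = 41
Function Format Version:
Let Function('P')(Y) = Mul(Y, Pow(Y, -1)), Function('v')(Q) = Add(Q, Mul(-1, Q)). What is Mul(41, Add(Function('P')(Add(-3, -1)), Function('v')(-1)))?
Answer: 41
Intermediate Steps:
Function('v')(Q) = 0
Function('P')(Y) = 1
Mul(41, Add(Function('P')(Add(-3, -1)), Function('v')(-1))) = Mul(41, Add(1, 0)) = Mul(41, 1) = 41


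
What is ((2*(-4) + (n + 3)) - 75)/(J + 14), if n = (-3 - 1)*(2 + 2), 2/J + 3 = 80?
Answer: -308/45 ≈ -6.8444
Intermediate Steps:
J = 2/77 (J = 2/(-3 + 80) = 2/77 ≈ 0.025974)
n = -16 (n = -4*4 = -16)
((2*(-4) + (n + 3)) - 75)/(J + 14) = ((2*(-4) + (-16 + 3)) - 75)/(2/77 + 14) = ((-8 - 13) - 75)/(1080/77) = (-21 - 75)*(77/1080) = -96*77/1080 = -308/45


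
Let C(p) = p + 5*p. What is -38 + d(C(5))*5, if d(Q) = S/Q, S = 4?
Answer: -112/3 ≈ -37.333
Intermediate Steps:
C(p) = 6*p
d(Q) = 4/Q
-38 + d(C(5))*5 = -38 + (4/((6*5)))*5 = -38 + (4/30)*5 = -38 + (4*(1/30))*5 = -38 + (2/15)*5 = -38 + ⅔ = -112/3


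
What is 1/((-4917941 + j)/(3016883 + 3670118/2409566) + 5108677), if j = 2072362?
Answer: 3634691186448/18568459838004404939 ≈ 1.9575e-7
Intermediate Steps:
1/((-4917941 + j)/(3016883 + 3670118/2409566) + 5108677) = 1/((-4917941 + 2072362)/(3016883 + 3670118/2409566) + 5108677) = 1/(-2845579/(3016883 + 3670118*(1/2409566)) + 5108677) = 1/(-2845579/(3016883 + 1835059/1204783) + 5108677) = 1/(-2845579/3634691186448/1204783 + 5108677) = 1/(-2845579*1204783/3634691186448 + 5108677) = 1/(-3428305204357/3634691186448 + 5108677) = 1/(18568459838004404939/3634691186448) = 3634691186448/18568459838004404939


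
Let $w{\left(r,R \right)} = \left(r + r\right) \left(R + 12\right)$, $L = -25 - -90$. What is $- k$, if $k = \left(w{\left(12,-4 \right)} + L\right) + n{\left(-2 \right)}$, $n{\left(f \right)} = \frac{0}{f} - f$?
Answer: $-259$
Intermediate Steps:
$n{\left(f \right)} = - f$ ($n{\left(f \right)} = 0 - f = - f$)
$L = 65$ ($L = -25 + 90 = 65$)
$w{\left(r,R \right)} = 2 r \left(12 + R\right)$
$k = 259$ ($k = \left(2 \cdot 12 \left(12 - 4\right) + 65\right) - -2 = \left(2 \cdot 12 \cdot 8 + 65\right) + 2 = \left(192 + 65\right) + 2 = 257 + 2 = 259$)
$- k = \left(-1\right) 259 = -259$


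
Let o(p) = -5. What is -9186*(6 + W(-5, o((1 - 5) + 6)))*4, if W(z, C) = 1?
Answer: -257208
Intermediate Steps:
-9186*(6 + W(-5, o((1 - 5) + 6)))*4 = -9186*(6 + 1)*4 = -64302*4 = -9186*28 = -257208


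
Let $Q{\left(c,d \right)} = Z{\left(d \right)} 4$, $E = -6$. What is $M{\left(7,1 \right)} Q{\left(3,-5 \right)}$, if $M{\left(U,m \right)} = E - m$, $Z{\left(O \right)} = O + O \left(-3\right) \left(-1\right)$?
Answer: $560$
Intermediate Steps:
$Z{\left(O \right)} = 4 O$ ($Z{\left(O \right)} = O + - 3 O \left(-1\right) = O + 3 O = 4 O$)
$Q{\left(c,d \right)} = 16 d$ ($Q{\left(c,d \right)} = 4 d 4 = 16 d$)
$M{\left(U,m \right)} = -6 - m$
$M{\left(7,1 \right)} Q{\left(3,-5 \right)} = \left(-6 - 1\right) 16 \left(-5\right) = \left(-6 - 1\right) \left(-80\right) = \left(-7\right) \left(-80\right) = 560$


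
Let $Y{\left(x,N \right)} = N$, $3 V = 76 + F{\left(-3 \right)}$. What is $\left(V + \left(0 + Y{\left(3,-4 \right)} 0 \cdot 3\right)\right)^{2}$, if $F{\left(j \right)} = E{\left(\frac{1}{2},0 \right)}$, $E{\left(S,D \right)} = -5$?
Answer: $\frac{5041}{9} \approx 560.11$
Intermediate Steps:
$F{\left(j \right)} = -5$
$V = \frac{71}{3}$ ($V = \frac{76 - 5}{3} = \frac{1}{3} \cdot 71 = \frac{71}{3} \approx 23.667$)
$\left(V + \left(0 + Y{\left(3,-4 \right)} 0 \cdot 3\right)\right)^{2} = \left(\frac{71}{3} + \left(0 - 4 \cdot 0 \cdot 3\right)\right)^{2} = \left(\frac{71}{3} + \left(0 - 0\right)\right)^{2} = \left(\frac{71}{3} + \left(0 + 0\right)\right)^{2} = \left(\frac{71}{3} + 0\right)^{2} = \left(\frac{71}{3}\right)^{2} = \frac{5041}{9}$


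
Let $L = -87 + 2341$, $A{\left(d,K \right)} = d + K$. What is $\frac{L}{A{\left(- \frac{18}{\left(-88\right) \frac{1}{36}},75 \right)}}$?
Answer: $\frac{12397}{453} \approx 27.366$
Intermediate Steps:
$A{\left(d,K \right)} = K + d$
$L = 2254$
$\frac{L}{A{\left(- \frac{18}{\left(-88\right) \frac{1}{36}},75 \right)}} = \frac{2254}{75 - \frac{18}{\left(-88\right) \frac{1}{36}}} = \frac{2254}{75 - \frac{18}{- \frac{22}{9}}} = \frac{2254}{75 - - \frac{81}{11}} = \frac{2254}{75 + \frac{81}{11}} = \frac{2254}{\frac{906}{11}} = 2254 \cdot \frac{11}{906} = \frac{12397}{453}$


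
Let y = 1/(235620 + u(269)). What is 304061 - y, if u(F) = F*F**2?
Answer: 5990223360468/19700729 ≈ 3.0406e+5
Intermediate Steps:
u(F) = F**3
y = 1/19700729 (y = 1/(235620 + 269**3) = 1/(235620 + 19465109) = 1/19700729 ≈ 5.0760e-8)
304061 - y = 304061 - 1*1/19700729 = 304061 - 1/19700729 = 5990223360468/19700729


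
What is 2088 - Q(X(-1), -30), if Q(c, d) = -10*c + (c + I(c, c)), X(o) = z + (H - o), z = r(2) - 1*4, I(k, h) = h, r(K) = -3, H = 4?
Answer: 2072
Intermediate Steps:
z = -7 (z = -3 - 1*4 = -3 - 4 = -7)
X(o) = -3 - o (X(o) = -7 + (4 - o) = -3 - o)
Q(c, d) = -8*c (Q(c, d) = -10*c + (c + c) = -10*c + 2*c = -8*c)
2088 - Q(X(-1), -30) = 2088 - (-8)*(-3 - 1*(-1)) = 2088 - (-8)*(-3 + 1) = 2088 - (-8)*(-2) = 2088 - 1*16 = 2088 - 16 = 2072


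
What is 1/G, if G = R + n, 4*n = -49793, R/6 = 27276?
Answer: 4/604831 ≈ 6.6134e-6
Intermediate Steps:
R = 163656 (R = 6*27276 = 163656)
n = -49793/4 (n = (¼)*(-49793) = -49793/4 ≈ -12448.)
G = 604831/4 (G = 163656 - 49793/4 = 604831/4 ≈ 1.5121e+5)
1/G = 1/(604831/4) = 4/604831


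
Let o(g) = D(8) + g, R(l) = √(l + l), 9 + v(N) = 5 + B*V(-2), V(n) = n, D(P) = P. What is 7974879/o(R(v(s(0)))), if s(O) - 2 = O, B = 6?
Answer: 2658293/4 - 2658293*I*√2/8 ≈ 6.6457e+5 - 4.6992e+5*I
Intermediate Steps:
s(O) = 2 + O
v(N) = -16 (v(N) = -9 + (5 + 6*(-2)) = -9 + (5 - 12) = -9 - 7 = -16)
R(l) = √2*√l (R(l) = √(2*l) = √2*√l)
o(g) = 8 + g
7974879/o(R(v(s(0)))) = 7974879/(8 + √2*√(-16)) = 7974879/(8 + √2*(4*I)) = 7974879/(8 + 4*I*√2)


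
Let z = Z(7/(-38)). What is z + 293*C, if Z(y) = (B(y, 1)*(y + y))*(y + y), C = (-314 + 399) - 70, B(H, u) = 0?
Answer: 4395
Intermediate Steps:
C = 15 (C = 85 - 70 = 15)
Z(y) = 0 (Z(y) = (0*(y + y))*(y + y) = (0*(2*y))*(2*y) = 0*(2*y) = 0)
z = 0
z + 293*C = 0 + 293*15 = 0 + 4395 = 4395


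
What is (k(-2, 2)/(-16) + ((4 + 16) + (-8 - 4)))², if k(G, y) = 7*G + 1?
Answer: 19881/256 ≈ 77.660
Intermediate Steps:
k(G, y) = 1 + 7*G
(k(-2, 2)/(-16) + ((4 + 16) + (-8 - 4)))² = ((1 + 7*(-2))/(-16) + ((4 + 16) + (-8 - 4)))² = ((1 - 14)*(-1/16) + (20 - 12))² = (-13*(-1/16) + 8)² = (13/16 + 8)² = (141/16)² = 19881/256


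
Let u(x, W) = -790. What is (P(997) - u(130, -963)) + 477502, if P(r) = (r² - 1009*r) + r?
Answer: 467325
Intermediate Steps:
P(r) = r² - 1008*r
(P(997) - u(130, -963)) + 477502 = (997*(-1008 + 997) - 1*(-790)) + 477502 = (997*(-11) + 790) + 477502 = (-10967 + 790) + 477502 = -10177 + 477502 = 467325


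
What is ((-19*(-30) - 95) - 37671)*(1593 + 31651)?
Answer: -1236543824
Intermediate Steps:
((-19*(-30) - 95) - 37671)*(1593 + 31651) = ((570 - 95) - 37671)*33244 = (475 - 37671)*33244 = -37196*33244 = -1236543824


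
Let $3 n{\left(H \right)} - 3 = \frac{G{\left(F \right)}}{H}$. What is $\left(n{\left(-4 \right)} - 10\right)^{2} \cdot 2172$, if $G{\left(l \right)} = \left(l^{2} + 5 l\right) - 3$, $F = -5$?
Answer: $\frac{665175}{4} \approx 1.6629 \cdot 10^{5}$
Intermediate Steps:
$G{\left(l \right)} = -3 + l^{2} + 5 l$
$n{\left(H \right)} = 1 - \frac{1}{H}$ ($n{\left(H \right)} = 1 + \frac{\left(-3 + \left(-5\right)^{2} + 5 \left(-5\right)\right) \frac{1}{H}}{3} = 1 + \frac{\left(-3 + 25 - 25\right) \frac{1}{H}}{3} = 1 + \frac{\left(-3\right) \frac{1}{H}}{3} = 1 - \frac{1}{H}$)
$\left(n{\left(-4 \right)} - 10\right)^{2} \cdot 2172 = \left(\frac{-1 - 4}{-4} - 10\right)^{2} \cdot 2172 = \left(\left(- \frac{1}{4}\right) \left(-5\right) - 10\right)^{2} \cdot 2172 = \left(\frac{5}{4} - 10\right)^{2} \cdot 2172 = \left(- \frac{35}{4}\right)^{2} \cdot 2172 = \frac{1225}{16} \cdot 2172 = \frac{665175}{4}$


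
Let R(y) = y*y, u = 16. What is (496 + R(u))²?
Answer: 565504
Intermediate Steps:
R(y) = y²
(496 + R(u))² = (496 + 16²)² = (496 + 256)² = 752² = 565504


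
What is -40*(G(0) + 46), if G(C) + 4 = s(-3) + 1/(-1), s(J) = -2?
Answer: -1560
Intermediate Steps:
G(C) = -7 (G(C) = -4 + (-2 + 1/(-1)) = -4 + (-2 - 1) = -4 - 3 = -7)
-40*(G(0) + 46) = -40*(-7 + 46) = -40*39 = -1560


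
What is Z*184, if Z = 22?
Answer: 4048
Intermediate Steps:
Z*184 = 22*184 = 4048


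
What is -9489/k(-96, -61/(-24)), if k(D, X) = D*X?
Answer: 9489/244 ≈ 38.889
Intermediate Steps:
-9489/k(-96, -61/(-24)) = -9489/((-(-5856)/(-24))) = -9489/((-(-5856)*(-1)/24)) = -9489/((-96*61/24)) = -9489/(-244) = -9489*(-1/244) = 9489/244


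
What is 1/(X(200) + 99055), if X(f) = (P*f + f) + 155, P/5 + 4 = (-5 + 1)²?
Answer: 1/111410 ≈ 8.9759e-6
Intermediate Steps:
P = 60 (P = -20 + 5*(-5 + 1)² = -20 + 5*(-4)² = -20 + 5*16 = -20 + 80 = 60)
X(f) = 155 + 61*f (X(f) = (60*f + f) + 155 = 61*f + 155 = 155 + 61*f)
1/(X(200) + 99055) = 1/((155 + 61*200) + 99055) = 1/((155 + 12200) + 99055) = 1/(12355 + 99055) = 1/111410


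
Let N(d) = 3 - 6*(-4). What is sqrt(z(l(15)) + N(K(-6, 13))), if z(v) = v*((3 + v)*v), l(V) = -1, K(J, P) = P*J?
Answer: sqrt(29) ≈ 5.3852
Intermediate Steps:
K(J, P) = J*P
z(v) = v**2*(3 + v) (z(v) = v*(v*(3 + v)) = v**2*(3 + v))
N(d) = 27 (N(d) = 3 + 24 = 27)
sqrt(z(l(15)) + N(K(-6, 13))) = sqrt((-1)**2*(3 - 1) + 27) = sqrt(1*2 + 27) = sqrt(2 + 27) = sqrt(29)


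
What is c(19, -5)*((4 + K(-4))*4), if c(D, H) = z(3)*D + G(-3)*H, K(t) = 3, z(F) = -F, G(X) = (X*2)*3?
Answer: 924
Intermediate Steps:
G(X) = 6*X (G(X) = (2*X)*3 = 6*X)
c(D, H) = -18*H - 3*D (c(D, H) = (-1*3)*D + (6*(-3))*H = -3*D - 18*H = -18*H - 3*D)
c(19, -5)*((4 + K(-4))*4) = (-18*(-5) - 3*19)*((4 + 3)*4) = (90 - 57)*(7*4) = 33*28 = 924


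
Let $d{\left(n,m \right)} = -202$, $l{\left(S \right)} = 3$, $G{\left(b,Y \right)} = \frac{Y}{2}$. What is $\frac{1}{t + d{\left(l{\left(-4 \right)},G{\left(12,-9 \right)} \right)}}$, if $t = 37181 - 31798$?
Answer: $\frac{1}{5181} \approx 0.00019301$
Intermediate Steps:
$G{\left(b,Y \right)} = \frac{Y}{2}$ ($G{\left(b,Y \right)} = Y \frac{1}{2} = \frac{Y}{2}$)
$t = 5383$ ($t = 37181 - 31798 = 5383$)
$\frac{1}{t + d{\left(l{\left(-4 \right)},G{\left(12,-9 \right)} \right)}} = \frac{1}{5383 - 202} = \frac{1}{5181}$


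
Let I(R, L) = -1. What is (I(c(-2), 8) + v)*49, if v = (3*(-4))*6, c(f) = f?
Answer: -3577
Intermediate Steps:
v = -72 (v = -12*6 = -72)
(I(c(-2), 8) + v)*49 = (-1 - 72)*49 = -73*49 = -3577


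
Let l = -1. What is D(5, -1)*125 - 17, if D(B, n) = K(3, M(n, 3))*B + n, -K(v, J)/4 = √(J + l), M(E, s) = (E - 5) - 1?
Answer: -142 - 5000*I*√2 ≈ -142.0 - 7071.1*I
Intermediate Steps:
M(E, s) = -6 + E (M(E, s) = (-5 + E) - 1 = -6 + E)
K(v, J) = -4*√(-1 + J) (K(v, J) = -4*√(J - 1) = -4*√(-1 + J))
D(B, n) = n - 4*B*√(-7 + n) (D(B, n) = (-4*√(-1 + (-6 + n)))*B + n = (-4*√(-7 + n))*B + n = -4*B*√(-7 + n) + n = n - 4*B*√(-7 + n))
D(5, -1)*125 - 17 = (-1 - 4*5*√(-7 - 1))*125 - 17 = (-1 - 4*5*√(-8))*125 - 17 = (-1 - 4*5*2*I*√2)*125 - 17 = (-1 - 40*I*√2)*125 - 17 = (-125 - 5000*I*√2) - 17 = -142 - 5000*I*√2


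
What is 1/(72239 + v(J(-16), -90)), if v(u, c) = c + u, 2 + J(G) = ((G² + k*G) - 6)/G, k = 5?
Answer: 8/577091 ≈ 1.3863e-5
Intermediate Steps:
J(G) = -2 + (-6 + G² + 5*G)/G (J(G) = -2 + ((G² + 5*G) - 6)/G = -2 + (-6 + G² + 5*G)/G)
1/(72239 + v(J(-16), -90)) = 1/(72239 + (-90 + (3 - 16 - 6/(-16)))) = 1/(72239 + (-90 + (3 - 16 - 6*(-1/16)))) = 1/(72239 + (-90 + (3 - 16 + 3/8))) = 1/(72239 + (-90 - 101/8)) = 1/(72239 - 821/8) = 1/(577091/8) = 8/577091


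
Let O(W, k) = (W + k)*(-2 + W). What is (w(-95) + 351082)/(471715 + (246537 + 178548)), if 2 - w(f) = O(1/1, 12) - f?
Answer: 175501/448400 ≈ 0.39139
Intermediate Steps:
O(W, k) = (-2 + W)*(W + k)
w(f) = 15 + f (w(f) = 2 - (((1/1)**2 - 2/1 - 2*12 + 12/1) - f) = 2 - ((1**2 - 2*1 - 24 + 1*12) - f) = 2 - ((1 - 2 - 24 + 12) - f) = 2 - (-13 - f) = 2 + (13 + f) = 15 + f)
(w(-95) + 351082)/(471715 + (246537 + 178548)) = ((15 - 95) + 351082)/(471715 + (246537 + 178548)) = (-80 + 351082)/(471715 + 425085) = 351002/896800 = 351002*(1/896800) = 175501/448400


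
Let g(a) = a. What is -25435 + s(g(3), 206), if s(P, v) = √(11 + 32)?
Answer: -25435 + √43 ≈ -25428.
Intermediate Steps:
s(P, v) = √43
-25435 + s(g(3), 206) = -25435 + √43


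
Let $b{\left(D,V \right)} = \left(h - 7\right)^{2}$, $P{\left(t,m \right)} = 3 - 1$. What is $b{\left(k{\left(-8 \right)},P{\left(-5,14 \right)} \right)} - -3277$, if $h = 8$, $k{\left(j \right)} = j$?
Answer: $3278$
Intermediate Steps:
$P{\left(t,m \right)} = 2$
$b{\left(D,V \right)} = 1$ ($b{\left(D,V \right)} = \left(8 - 7\right)^{2} = 1^{2} = 1$)
$b{\left(k{\left(-8 \right)},P{\left(-5,14 \right)} \right)} - -3277 = 1 - -3277 = 1 + 3277 = 3278$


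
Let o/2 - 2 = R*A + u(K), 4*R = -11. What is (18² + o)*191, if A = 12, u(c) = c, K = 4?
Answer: 51570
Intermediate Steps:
R = -11/4 (R = (¼)*(-11) = -11/4 ≈ -2.7500)
o = -54 (o = 4 + 2*(-11/4*12 + 4) = 4 + 2*(-33 + 4) = 4 + 2*(-29) = 4 - 58 = -54)
(18² + o)*191 = (18² - 54)*191 = (324 - 54)*191 = 270*191 = 51570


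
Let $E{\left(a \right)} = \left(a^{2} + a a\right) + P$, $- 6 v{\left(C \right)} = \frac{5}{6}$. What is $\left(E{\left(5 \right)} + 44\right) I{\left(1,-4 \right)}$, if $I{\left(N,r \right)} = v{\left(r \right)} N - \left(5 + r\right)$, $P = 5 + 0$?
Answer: $- \frac{451}{4} \approx -112.75$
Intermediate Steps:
$P = 5$
$v{\left(C \right)} = - \frac{5}{36}$ ($v{\left(C \right)} = - \frac{5 \cdot \frac{1}{6}}{6} = \left(- \frac{1}{6}\right) \frac{5}{6} = - \frac{5}{36}$)
$E{\left(a \right)} = 5 + 2 a^{2}$ ($E{\left(a \right)} = \left(a^{2} + a a\right) + 5 = \left(a^{2} + a^{2}\right) + 5 = 2 a^{2} + 5 = 5 + 2 a^{2}$)
$I{\left(N,r \right)} = -5 - r - \frac{5 N}{36}$ ($I{\left(N,r \right)} = - \frac{5 N}{36} - \left(5 + r\right) = -5 - r - \frac{5 N}{36}$)
$\left(E{\left(5 \right)} + 44\right) I{\left(1,-4 \right)} = \left(\left(5 + 2 \cdot 5^{2}\right) + 44\right) \left(-5 - -4 - \frac{5}{36}\right) = \left(\left(5 + 2 \cdot 25\right) + 44\right) \left(-5 + 4 - \frac{5}{36}\right) = \left(\left(5 + 50\right) + 44\right) \left(- \frac{41}{36}\right) = \left(55 + 44\right) \left(- \frac{41}{36}\right) = 99 \left(- \frac{41}{36}\right) = - \frac{451}{4}$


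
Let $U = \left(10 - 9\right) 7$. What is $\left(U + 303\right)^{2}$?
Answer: $96100$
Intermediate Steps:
$U = 7$ ($U = 1 \cdot 7 = 7$)
$\left(U + 303\right)^{2} = \left(7 + 303\right)^{2} = 310^{2} = 96100$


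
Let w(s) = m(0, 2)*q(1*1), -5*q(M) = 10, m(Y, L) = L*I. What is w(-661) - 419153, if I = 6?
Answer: -419177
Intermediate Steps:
m(Y, L) = 6*L (m(Y, L) = L*6 = 6*L)
q(M) = -2 (q(M) = -⅕*10 = -2)
w(s) = -24 (w(s) = (6*2)*(-2) = 12*(-2) = -24)
w(-661) - 419153 = -24 - 419153 = -419177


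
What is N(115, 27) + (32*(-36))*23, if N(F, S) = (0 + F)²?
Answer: -13271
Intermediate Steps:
N(F, S) = F²
N(115, 27) + (32*(-36))*23 = 115² + (32*(-36))*23 = 13225 - 1152*23 = 13225 - 26496 = -13271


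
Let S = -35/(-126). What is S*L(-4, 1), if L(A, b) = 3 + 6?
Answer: 5/2 ≈ 2.5000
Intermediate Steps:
L(A, b) = 9
S = 5/18 (S = -35*(-1/126) = 5/18 ≈ 0.27778)
S*L(-4, 1) = (5/18)*9 = 5/2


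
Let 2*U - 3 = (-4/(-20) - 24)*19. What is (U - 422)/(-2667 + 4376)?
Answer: -3233/8545 ≈ -0.37835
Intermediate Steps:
U = -1123/5 (U = 3/2 + ((-4/(-20) - 24)*19)/2 = 3/2 + ((-4*(-1/20) - 24)*19)/2 = 3/2 + ((⅕ - 24)*19)/2 = 3/2 + (-119/5*19)/2 = 3/2 + (½)*(-2261/5) = 3/2 - 2261/10 = -1123/5 ≈ -224.60)
(U - 422)/(-2667 + 4376) = (-1123/5 - 422)/(-2667 + 4376) = -3233/5/1709 = -3233/5*1/1709 = -3233/8545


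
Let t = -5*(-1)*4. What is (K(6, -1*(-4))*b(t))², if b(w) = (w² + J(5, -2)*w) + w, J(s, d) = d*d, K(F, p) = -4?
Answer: 4000000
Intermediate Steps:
J(s, d) = d²
t = 20 (t = 5*4 = 20)
b(w) = w² + 5*w (b(w) = (w² + (-2)²*w) + w = (w² + 4*w) + w = w² + 5*w)
(K(6, -1*(-4))*b(t))² = (-80*(5 + 20))² = (-80*25)² = (-4*500)² = (-2000)² = 4000000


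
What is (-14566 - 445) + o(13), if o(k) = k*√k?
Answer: -15011 + 13*√13 ≈ -14964.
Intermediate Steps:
o(k) = k^(3/2)
(-14566 - 445) + o(13) = (-14566 - 445) + 13^(3/2) = -15011 + 13*√13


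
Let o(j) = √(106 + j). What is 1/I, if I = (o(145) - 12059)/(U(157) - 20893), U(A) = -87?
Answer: 25299782/14541923 + 2098*√251/14541923 ≈ 1.7421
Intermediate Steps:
I = 12059/20980 - √251/20980 (I = (√(106 + 145) - 12059)/(-87 - 20893) = (√251 - 12059)/(-20980) = (-12059 + √251)*(-1/20980) = 12059/20980 - √251/20980 ≈ 0.57403)
1/I = 1/(12059/20980 - √251/20980)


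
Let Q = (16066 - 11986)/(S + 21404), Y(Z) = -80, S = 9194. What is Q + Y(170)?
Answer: -1221880/15299 ≈ -79.867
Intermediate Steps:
Q = 2040/15299 (Q = (16066 - 11986)/(9194 + 21404) = 4080/30598 = 4080*(1/30598) = 2040/15299 ≈ 0.13334)
Q + Y(170) = 2040/15299 - 80 = -1221880/15299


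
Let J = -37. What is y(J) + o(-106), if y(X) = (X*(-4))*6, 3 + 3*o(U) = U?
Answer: 2555/3 ≈ 851.67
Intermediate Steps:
o(U) = -1 + U/3
y(X) = -24*X (y(X) = -4*X*6 = -24*X)
y(J) + o(-106) = -24*(-37) + (-1 + (⅓)*(-106)) = 888 + (-1 - 106/3) = 888 - 109/3 = 2555/3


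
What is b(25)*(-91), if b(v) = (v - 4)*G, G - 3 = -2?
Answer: -1911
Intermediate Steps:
G = 1 (G = 3 - 2 = 1)
b(v) = -4 + v (b(v) = (v - 4)*1 = (-4 + v)*1 = -4 + v)
b(25)*(-91) = (-4 + 25)*(-91) = 21*(-91) = -1911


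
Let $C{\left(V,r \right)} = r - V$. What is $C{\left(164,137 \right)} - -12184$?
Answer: $12157$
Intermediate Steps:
$C{\left(164,137 \right)} - -12184 = \left(137 - 164\right) - -12184 = \left(137 - 164\right) + 12184 = -27 + 12184 = 12157$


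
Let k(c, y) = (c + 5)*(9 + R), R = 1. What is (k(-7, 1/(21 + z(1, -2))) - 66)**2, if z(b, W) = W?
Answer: 7396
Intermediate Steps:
k(c, y) = 50 + 10*c (k(c, y) = (c + 5)*(9 + 1) = (5 + c)*10 = 50 + 10*c)
(k(-7, 1/(21 + z(1, -2))) - 66)**2 = ((50 + 10*(-7)) - 66)**2 = ((50 - 70) - 66)**2 = (-20 - 66)**2 = (-86)**2 = 7396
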